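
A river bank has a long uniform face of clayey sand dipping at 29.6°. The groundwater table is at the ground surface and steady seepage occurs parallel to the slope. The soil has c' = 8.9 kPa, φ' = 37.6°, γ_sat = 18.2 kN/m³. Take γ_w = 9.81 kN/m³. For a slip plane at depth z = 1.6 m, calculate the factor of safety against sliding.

FS = 1.34

With seepage parallel to the slope and the water table at the surface, the effective normal stress on the slip plane uses the buoyant unit weight γ' = γ_sat − γ_w while the driving shear stress uses γ_sat:
FS = [c' + γ' z cos²β tanφ'] / [γ_sat z sinβ cosβ]
γ' = 18.2 − 9.81 = 8.39 kN/m³
Numerator = 8.9 + 8.39·1.6·cos²29.6°·tan37.6° = 8.9 + 8.39·1.6·0.7560·0.7701 = 16.716 kPa
Denominator = 18.2·1.6·sin29.6°·cos29.6° = 18.2·1.6·0.4939·0.8695 = 12.506 kPa
FS = 16.716 / 12.506 = 1.337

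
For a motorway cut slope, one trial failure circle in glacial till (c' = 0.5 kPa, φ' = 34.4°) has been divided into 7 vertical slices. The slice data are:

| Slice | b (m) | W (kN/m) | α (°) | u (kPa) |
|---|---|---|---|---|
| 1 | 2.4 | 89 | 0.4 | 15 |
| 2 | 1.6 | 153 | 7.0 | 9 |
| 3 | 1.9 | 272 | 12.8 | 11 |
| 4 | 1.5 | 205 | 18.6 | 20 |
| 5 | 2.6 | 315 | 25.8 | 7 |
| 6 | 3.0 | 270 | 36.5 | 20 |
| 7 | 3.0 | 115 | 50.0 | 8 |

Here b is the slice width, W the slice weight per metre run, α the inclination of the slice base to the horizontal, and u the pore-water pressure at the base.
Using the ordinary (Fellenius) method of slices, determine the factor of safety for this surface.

Ordinary method of slices: FS = Σ[c'·Δl_i + (W_i cosα_i − u_i·Δl_i)·tanφ'] / Σ W_i sinα_i, with Δl_i = b_i / cosα_i.
Slice 1: Δl = 2.4/cos0.4° = 2.400 m; N'_1 = 89·cos0.4° − 15·2.400 = 53.0; c'Δl = 1.20; W sinα = 0.6
Slice 2: Δl = 1.6/cos7.0° = 1.612 m; N'_2 = 153·cos7.0° − 9·1.612 = 137.4; c'Δl = 0.81; W sinα = 18.6
Slice 3: Δl = 1.9/cos12.8° = 1.948 m; N'_3 = 272·cos12.8° − 11·1.948 = 243.8; c'Δl = 0.97; W sinα = 60.3
Slice 4: Δl = 1.5/cos18.6° = 1.583 m; N'_4 = 205·cos18.6° − 20·1.583 = 162.6; c'Δl = 0.79; W sinα = 65.4
Slice 5: Δl = 2.6/cos25.8° = 2.888 m; N'_5 = 315·cos25.8° − 7·2.888 = 263.4; c'Δl = 1.44; W sinα = 137.1
Slice 6: Δl = 3.0/cos36.5° = 3.732 m; N'_6 = 270·cos36.5° − 20·3.732 = 142.4; c'Δl = 1.87; W sinα = 160.6
Slice 7: Δl = 3.0/cos50.0° = 4.667 m; N'_7 = 115·cos50.0° − 8·4.667 = 36.6; c'Δl = 2.33; W sinα = 88.1
Σc'Δl = 9.4 kN/m; ΣN' = 1039.2 kN/m; ΣW sinα = 530.7 kN/m
Resisting = 9.4 + 1039.2·tan34.4° = 9.4 + 711.5 = 720.9 kN/m
FS = 720.9 / 530.7 = 1.358

FS = 1.36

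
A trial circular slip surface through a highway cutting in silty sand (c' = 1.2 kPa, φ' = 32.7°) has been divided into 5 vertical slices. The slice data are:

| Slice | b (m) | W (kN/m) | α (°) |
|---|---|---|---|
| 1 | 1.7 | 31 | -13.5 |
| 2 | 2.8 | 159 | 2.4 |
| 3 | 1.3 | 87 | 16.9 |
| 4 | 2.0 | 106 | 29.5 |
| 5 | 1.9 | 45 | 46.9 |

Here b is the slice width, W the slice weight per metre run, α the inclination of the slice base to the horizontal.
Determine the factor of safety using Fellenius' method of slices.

FS = 2.43

Ordinary method of slices: FS = Σ[c'·Δl_i + (W_i cosα_i)·tanφ'] / Σ W_i sinα_i, with Δl_i = b_i / cosα_i.
Slice 1: Δl = 1.7/cos(-13.5°) = 1.748 m; N'_1 = 31·cos(-13.5°) = 30.1; c'Δl = 2.10; W sinα = -7.2
Slice 2: Δl = 2.8/cos2.4° = 2.802 m; N'_2 = 159·cos2.4° = 158.9; c'Δl = 3.36; W sinα = 6.7
Slice 3: Δl = 1.3/cos16.9° = 1.359 m; N'_3 = 87·cos16.9° = 83.2; c'Δl = 1.63; W sinα = 25.3
Slice 4: Δl = 2.0/cos29.5° = 2.298 m; N'_4 = 106·cos29.5° = 92.3; c'Δl = 2.76; W sinα = 52.2
Slice 5: Δl = 1.9/cos46.9° = 2.781 m; N'_5 = 45·cos46.9° = 30.7; c'Δl = 3.34; W sinα = 32.9
Σc'Δl = 13.2 kN/m; ΣN' = 395.3 kN/m; ΣW sinα = 109.8 kN/m
Resisting = 13.2 + 395.3·tan32.7° = 13.2 + 253.7 = 266.9 kN/m
FS = 266.9 / 109.8 = 2.432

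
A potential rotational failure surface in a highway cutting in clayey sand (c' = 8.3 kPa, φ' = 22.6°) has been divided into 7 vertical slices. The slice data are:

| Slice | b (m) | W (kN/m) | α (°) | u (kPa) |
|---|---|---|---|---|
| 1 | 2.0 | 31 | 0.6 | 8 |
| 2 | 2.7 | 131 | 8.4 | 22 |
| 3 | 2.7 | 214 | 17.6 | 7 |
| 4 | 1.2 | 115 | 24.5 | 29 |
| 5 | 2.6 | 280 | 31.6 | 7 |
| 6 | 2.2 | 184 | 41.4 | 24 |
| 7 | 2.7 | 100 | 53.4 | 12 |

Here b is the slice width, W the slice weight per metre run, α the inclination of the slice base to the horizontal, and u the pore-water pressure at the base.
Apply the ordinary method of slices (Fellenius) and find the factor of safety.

Ordinary method of slices: FS = Σ[c'·Δl_i + (W_i cosα_i − u_i·Δl_i)·tanφ'] / Σ W_i sinα_i, with Δl_i = b_i / cosα_i.
Slice 1: Δl = 2.0/cos0.6° = 2.000 m; N'_1 = 31·cos0.6° − 8·2.000 = 15.0; c'Δl = 16.60; W sinα = 0.3
Slice 2: Δl = 2.7/cos8.4° = 2.729 m; N'_2 = 131·cos8.4° − 22·2.729 = 69.6; c'Δl = 22.65; W sinα = 19.1
Slice 3: Δl = 2.7/cos17.6° = 2.833 m; N'_3 = 214·cos17.6° − 7·2.833 = 184.2; c'Δl = 23.51; W sinα = 64.7
Slice 4: Δl = 1.2/cos24.5° = 1.319 m; N'_4 = 115·cos24.5° − 29·1.319 = 66.4; c'Δl = 10.95; W sinα = 47.7
Slice 5: Δl = 2.6/cos31.6° = 3.053 m; N'_5 = 280·cos31.6° − 7·3.053 = 217.1; c'Δl = 25.34; W sinα = 146.7
Slice 6: Δl = 2.2/cos41.4° = 2.933 m; N'_6 = 184·cos41.4° − 24·2.933 = 67.6; c'Δl = 24.34; W sinα = 121.7
Slice 7: Δl = 2.7/cos53.4° = 4.528 m; N'_7 = 100·cos53.4° − 12·4.528 = 5.3; c'Δl = 37.59; W sinα = 80.3
Σc'Δl = 161.0 kN/m; ΣN' = 625.1 kN/m; ΣW sinα = 480.5 kN/m
Resisting = 161.0 + 625.1·tan22.6° = 161.0 + 260.2 = 421.2 kN/m
FS = 421.2 / 480.5 = 0.877

FS = 0.88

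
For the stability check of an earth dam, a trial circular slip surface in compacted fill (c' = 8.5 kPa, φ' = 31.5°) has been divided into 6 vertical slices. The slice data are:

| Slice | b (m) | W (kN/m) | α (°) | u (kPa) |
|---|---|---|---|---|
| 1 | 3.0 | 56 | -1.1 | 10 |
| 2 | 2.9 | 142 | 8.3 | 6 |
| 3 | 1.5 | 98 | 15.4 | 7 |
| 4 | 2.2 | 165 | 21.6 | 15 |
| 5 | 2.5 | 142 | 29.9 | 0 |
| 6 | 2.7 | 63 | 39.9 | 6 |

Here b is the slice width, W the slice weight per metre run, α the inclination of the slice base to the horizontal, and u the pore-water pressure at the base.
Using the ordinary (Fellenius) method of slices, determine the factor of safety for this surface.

Ordinary method of slices: FS = Σ[c'·Δl_i + (W_i cosα_i − u_i·Δl_i)·tanφ'] / Σ W_i sinα_i, with Δl_i = b_i / cosα_i.
Slice 1: Δl = 3.0/cos(-1.1°) = 3.001 m; N'_1 = 56·cos(-1.1°) − 10·3.001 = 26.0; c'Δl = 25.50; W sinα = -1.1
Slice 2: Δl = 2.9/cos8.3° = 2.931 m; N'_2 = 142·cos8.3° − 6·2.931 = 122.9; c'Δl = 24.91; W sinα = 20.5
Slice 3: Δl = 1.5/cos15.4° = 1.556 m; N'_3 = 98·cos15.4° − 7·1.556 = 83.6; c'Δl = 13.22; W sinα = 26.0
Slice 4: Δl = 2.2/cos21.6° = 2.366 m; N'_4 = 165·cos21.6° − 15·2.366 = 117.9; c'Δl = 20.11; W sinα = 60.7
Slice 5: Δl = 2.5/cos29.9° = 2.884 m; N'_5 = 142·cos29.9° − 0·2.884 = 123.1; c'Δl = 24.51; W sinα = 70.8
Slice 6: Δl = 2.7/cos39.9° = 3.519 m; N'_6 = 63·cos39.9° − 6·3.519 = 27.2; c'Δl = 29.92; W sinα = 40.4
Σc'Δl = 138.2 kN/m; ΣN' = 500.7 kN/m; ΣW sinα = 217.4 kN/m
Resisting = 138.2 + 500.7·tan31.5° = 138.2 + 306.9 = 445.0 kN/m
FS = 445.0 / 217.4 = 2.047

FS = 2.05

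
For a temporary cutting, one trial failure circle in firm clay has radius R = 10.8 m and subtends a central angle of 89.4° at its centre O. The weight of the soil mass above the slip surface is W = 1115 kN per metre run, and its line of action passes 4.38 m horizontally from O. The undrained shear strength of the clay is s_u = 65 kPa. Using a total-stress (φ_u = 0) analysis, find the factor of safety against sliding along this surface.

Taking moments about the centre O, the resisting moment is provided by the undrained shear strength acting along the arc:
Arc length L_a = R·θ = 10.8·(89.4°·π/180) = 10.8·1.5603 = 16.85 m
M_R = s_u·L_a·R = 65·16.85·10.8 = 11829.8 kN·m/m
M_D = W·d = 1115·4.38 = 4883.7 kN·m/m
FS = M_R / M_D = 11829.8 / 4883.7 = 2.422

FS = 2.42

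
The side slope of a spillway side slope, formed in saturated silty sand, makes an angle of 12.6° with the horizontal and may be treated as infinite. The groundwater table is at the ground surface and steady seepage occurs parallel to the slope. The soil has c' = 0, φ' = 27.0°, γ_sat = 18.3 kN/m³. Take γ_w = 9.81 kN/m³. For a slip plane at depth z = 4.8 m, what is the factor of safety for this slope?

FS = 1.06

With seepage parallel to the slope and the water table at the surface, the effective normal stress on the slip plane uses the buoyant unit weight γ' = γ_sat − γ_w while the driving shear stress uses γ_sat:
FS = [c' + γ' z cos²β tanφ'] / [γ_sat z sinβ cosβ]
(For c' = 0 this reduces to FS = (γ'/γ_sat)·tanφ'/tanβ.)
γ' = 18.3 − 9.81 = 8.49 kN/m³
Numerator = 0.0 + 8.49·4.8·cos²12.6°·tan27.0° = 0.0 + 8.49·4.8·0.9524·0.5095 = 19.776 kPa
Denominator = 18.3·4.8·sin12.6°·cos12.6° = 18.3·4.8·0.2181·0.9759 = 18.700 kPa
FS = 19.776 / 18.700 = 1.058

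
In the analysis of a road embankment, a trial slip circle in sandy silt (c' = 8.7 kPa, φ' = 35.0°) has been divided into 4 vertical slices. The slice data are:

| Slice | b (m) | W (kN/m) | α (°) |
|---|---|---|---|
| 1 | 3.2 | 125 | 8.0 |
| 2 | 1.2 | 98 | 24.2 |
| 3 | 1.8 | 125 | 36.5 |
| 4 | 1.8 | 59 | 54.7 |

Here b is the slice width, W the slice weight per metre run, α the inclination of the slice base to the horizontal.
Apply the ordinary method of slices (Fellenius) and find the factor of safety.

Ordinary method of slices: FS = Σ[c'·Δl_i + (W_i cosα_i)·tanφ'] / Σ W_i sinα_i, with Δl_i = b_i / cosα_i.
Slice 1: Δl = 3.2/cos8.0° = 3.231 m; N'_1 = 125·cos8.0° = 123.8; c'Δl = 28.11; W sinα = 17.4
Slice 2: Δl = 1.2/cos24.2° = 1.316 m; N'_2 = 98·cos24.2° = 89.4; c'Δl = 11.45; W sinα = 40.2
Slice 3: Δl = 1.8/cos36.5° = 2.239 m; N'_3 = 125·cos36.5° = 100.5; c'Δl = 19.48; W sinα = 74.4
Slice 4: Δl = 1.8/cos54.7° = 3.115 m; N'_4 = 59·cos54.7° = 34.1; c'Δl = 27.10; W sinα = 48.2
Σc'Δl = 86.1 kN/m; ΣN' = 347.7 kN/m; ΣW sinα = 180.1 kN/m
Resisting = 86.1 + 347.7·tan35.0° = 86.1 + 243.5 = 329.6 kN/m
FS = 329.6 / 180.1 = 1.831

FS = 1.83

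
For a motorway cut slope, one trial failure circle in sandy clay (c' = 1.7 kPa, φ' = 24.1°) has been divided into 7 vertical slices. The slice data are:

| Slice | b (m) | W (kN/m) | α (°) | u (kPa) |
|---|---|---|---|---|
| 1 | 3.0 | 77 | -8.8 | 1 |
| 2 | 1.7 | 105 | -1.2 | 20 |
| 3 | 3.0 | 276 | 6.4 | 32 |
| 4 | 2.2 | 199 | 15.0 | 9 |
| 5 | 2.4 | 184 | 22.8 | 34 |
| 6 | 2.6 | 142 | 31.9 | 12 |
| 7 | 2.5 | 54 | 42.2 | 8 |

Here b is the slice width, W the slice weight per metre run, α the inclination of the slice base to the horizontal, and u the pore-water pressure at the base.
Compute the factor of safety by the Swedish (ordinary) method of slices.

FS = 1.33

Ordinary method of slices: FS = Σ[c'·Δl_i + (W_i cosα_i − u_i·Δl_i)·tanφ'] / Σ W_i sinα_i, with Δl_i = b_i / cosα_i.
Slice 1: Δl = 3.0/cos(-8.8°) = 3.036 m; N'_1 = 77·cos(-8.8°) − 1·3.036 = 73.1; c'Δl = 5.16; W sinα = -11.8
Slice 2: Δl = 1.7/cos(-1.2°) = 1.700 m; N'_2 = 105·cos(-1.2°) − 20·1.700 = 71.0; c'Δl = 2.89; W sinα = -2.2
Slice 3: Δl = 3.0/cos6.4° = 3.019 m; N'_3 = 276·cos6.4° − 32·3.019 = 177.7; c'Δl = 5.13; W sinα = 30.8
Slice 4: Δl = 2.2/cos15.0° = 2.278 m; N'_4 = 199·cos15.0° − 9·2.278 = 171.7; c'Δl = 3.87; W sinα = 51.5
Slice 5: Δl = 2.4/cos22.8° = 2.603 m; N'_5 = 184·cos22.8° − 34·2.603 = 81.1; c'Δl = 4.43; W sinα = 71.3
Slice 6: Δl = 2.6/cos31.9° = 3.063 m; N'_6 = 142·cos31.9° − 12·3.063 = 83.8; c'Δl = 5.21; W sinα = 75.0
Slice 7: Δl = 2.5/cos42.2° = 3.375 m; N'_7 = 54·cos42.2° − 8·3.375 = 13.0; c'Δl = 5.74; W sinα = 36.3
Σc'Δl = 32.4 kN/m; ΣN' = 671.3 kN/m; ΣW sinα = 250.9 kN/m
Resisting = 32.4 + 671.3·tan24.1° = 32.4 + 300.3 = 332.7 kN/m
FS = 332.7 / 250.9 = 1.326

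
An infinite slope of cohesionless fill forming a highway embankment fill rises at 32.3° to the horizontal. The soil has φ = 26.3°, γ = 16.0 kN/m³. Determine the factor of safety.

FS = 0.78

For a dry cohesionless infinite slope the factor of safety is FS = tanφ / tanβ.
FS = tan26.3° / tan32.3° = 0.4942 / 0.6322 = 0.782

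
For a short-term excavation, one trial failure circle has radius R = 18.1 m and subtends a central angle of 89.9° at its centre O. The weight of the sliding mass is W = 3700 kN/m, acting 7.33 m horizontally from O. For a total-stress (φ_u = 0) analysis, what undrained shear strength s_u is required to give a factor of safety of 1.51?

FS = s_u·L_a·R / (W·d), so s_u = FS·W·d / (L_a·R).
Arc length L_a = R·θ = 18.1·(89.9°·π/180) = 18.1·1.5691 = 28.40 m
s_u = 1.51·3700·7.33 / (28.40·18.1) = 40952.7 / 514.04 = 79.67 kPa

s_u = 79.7 kPa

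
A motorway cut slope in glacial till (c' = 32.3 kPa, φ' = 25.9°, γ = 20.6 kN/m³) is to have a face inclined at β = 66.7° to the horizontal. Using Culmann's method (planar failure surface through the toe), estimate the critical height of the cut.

H_c = 21.32 m

Culmann's analysis gives the critical failure plane at α_cr = (β + φ')/2 = (66.7 + 25.9)/2 = 46.3°, and the critical height
H_c = (4c'/γ) · sinβ cosφ' / [1 − cos(β − φ')]
    = (4·32.3/20.6) · sin66.7°·cos25.9° / [1 − cos(40.8°)]
    = 6.272 · 0.9184·0.8996 / [1 − 0.7570]
    = 6.272 · 0.8262 / 0.2430
    = 21.32 m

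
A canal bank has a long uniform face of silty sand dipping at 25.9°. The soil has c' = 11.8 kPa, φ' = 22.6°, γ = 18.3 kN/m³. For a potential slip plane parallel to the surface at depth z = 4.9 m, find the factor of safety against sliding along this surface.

FS = 1.19

For an infinite slope with a slip plane parallel to the surface (no pore pressure): FS = [c' + γz cos²β tanφ'] / [γz sinβ cosβ].
γz = 18.3·4.9 = 89.67 kN/m²
Numerator = 11.8 + 89.67·cos²25.9°·tan22.6° = 11.8 + 89.67·0.8092·0.4163 = 42.004 kPa
Denominator = 89.67·sin25.9°·cos25.9° = 89.67·0.4368·0.8996 = 35.234 kPa
FS = 42.004 / 35.234 = 1.192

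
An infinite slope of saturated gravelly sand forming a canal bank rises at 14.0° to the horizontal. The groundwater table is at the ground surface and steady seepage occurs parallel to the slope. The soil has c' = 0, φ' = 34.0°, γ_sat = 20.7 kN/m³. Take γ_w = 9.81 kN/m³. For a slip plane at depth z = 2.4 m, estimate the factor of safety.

With seepage parallel to the slope and the water table at the surface, the effective normal stress on the slip plane uses the buoyant unit weight γ' = γ_sat − γ_w while the driving shear stress uses γ_sat:
FS = [c' + γ' z cos²β tanφ'] / [γ_sat z sinβ cosβ]
(For c' = 0 this reduces to FS = (γ'/γ_sat)·tanφ'/tanβ.)
γ' = 20.7 − 9.81 = 10.89 kN/m³
Numerator = 0.0 + 10.89·2.4·cos²14.0°·tan34.0° = 0.0 + 10.89·2.4·0.9415·0.6745 = 16.597 kPa
Denominator = 20.7·2.4·sin14.0°·cos14.0° = 20.7·2.4·0.2419·0.9703 = 11.662 kPa
FS = 16.597 / 11.662 = 1.423

FS = 1.42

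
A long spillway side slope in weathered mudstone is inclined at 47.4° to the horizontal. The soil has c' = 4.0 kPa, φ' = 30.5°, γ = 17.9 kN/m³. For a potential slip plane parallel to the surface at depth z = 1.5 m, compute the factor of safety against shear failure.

For an infinite slope with a slip plane parallel to the surface (no pore pressure): FS = [c' + γz cos²β tanφ'] / [γz sinβ cosβ].
γz = 17.9·1.5 = 26.85 kN/m²
Numerator = 4.0 + 26.85·cos²47.4°·tan30.5° = 4.0 + 26.85·0.4582·0.5890 = 11.246 kPa
Denominator = 26.85·sin47.4°·cos47.4° = 26.85·0.7361·0.6769 = 13.378 kPa
FS = 11.246 / 13.378 = 0.841

FS = 0.84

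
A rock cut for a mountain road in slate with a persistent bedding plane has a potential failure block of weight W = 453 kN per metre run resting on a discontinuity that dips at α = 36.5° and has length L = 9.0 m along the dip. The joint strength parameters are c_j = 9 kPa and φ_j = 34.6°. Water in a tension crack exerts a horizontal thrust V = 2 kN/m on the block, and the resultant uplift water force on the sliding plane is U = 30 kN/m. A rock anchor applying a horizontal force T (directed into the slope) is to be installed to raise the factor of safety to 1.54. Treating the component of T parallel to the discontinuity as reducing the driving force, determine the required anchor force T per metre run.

T = 65 kN/m

Resolving forces along and normal to the sliding plane, with the horizontal anchor force T adding T·sinα to the effective normal force and T·cosα acting up the plane against the driving force:
FS = [c_jL + (W cosα − U − V sinα + T sinα) tanφ_j] / [W sinα + V cosα − T cosα]
Without the anchor: N' = 333.0 kN/m, driving T_d = 271.1 kN/m, resisting R = 9·9.0 + 333.0·tan34.6° = 310.7 kN/m, FS = 1.15.
Setting FS = 1.54 and solving for T:
1.54·(271.1 − T cos36.5°) = 310.7 + T sin36.5°·tan34.6°
T·(sin36.5°·tan34.6° + 1.54·cos36.5°) = 1.54·271.1 − 310.7
T·(0.5948·0.6899 + 1.54·0.8039) = 417.4 − 310.7 = 106.7
T·1.6483 = 106.7
T = 64.8 kN/m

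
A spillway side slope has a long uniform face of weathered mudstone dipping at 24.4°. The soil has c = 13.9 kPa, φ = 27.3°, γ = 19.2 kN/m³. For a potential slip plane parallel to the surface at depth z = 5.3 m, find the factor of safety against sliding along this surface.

FS = 1.50

For an infinite slope with a slip plane parallel to the surface (no pore pressure): FS = [c + γz cos²β tanφ] / [γz sinβ cosβ].
γz = 19.2·5.3 = 101.76 kN/m²
Numerator = 13.9 + 101.76·cos²24.4°·tan27.3° = 13.9 + 101.76·0.8293·0.5161 = 57.459 kPa
Denominator = 101.76·sin24.4°·cos24.4° = 101.76·0.4131·0.9107 = 38.283 kPa
FS = 57.459 / 38.283 = 1.501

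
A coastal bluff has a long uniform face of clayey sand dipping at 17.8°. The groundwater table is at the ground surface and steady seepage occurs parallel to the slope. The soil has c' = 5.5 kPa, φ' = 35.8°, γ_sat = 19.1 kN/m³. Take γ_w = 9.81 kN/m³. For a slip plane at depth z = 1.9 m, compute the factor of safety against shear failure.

FS = 1.61

With seepage parallel to the slope and the water table at the surface, the effective normal stress on the slip plane uses the buoyant unit weight γ' = γ_sat − γ_w while the driving shear stress uses γ_sat:
FS = [c' + γ' z cos²β tanφ'] / [γ_sat z sinβ cosβ]
γ' = 19.1 − 9.81 = 9.29 kN/m³
Numerator = 5.5 + 9.29·1.9·cos²17.8°·tan35.8° = 5.5 + 9.29·1.9·0.9066·0.7212 = 17.041 kPa
Denominator = 19.1·1.9·sin17.8°·cos17.8° = 19.1·1.9·0.3057·0.9521 = 10.563 kPa
FS = 17.041 / 10.563 = 1.613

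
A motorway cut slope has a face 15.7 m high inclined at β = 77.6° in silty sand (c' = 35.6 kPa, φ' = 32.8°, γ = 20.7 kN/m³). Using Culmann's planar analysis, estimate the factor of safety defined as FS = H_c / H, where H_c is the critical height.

FS = 1.24

H_c = (4c'/γ) · sinβ cosφ' / [1 − cos(β − φ')]
    = (4·35.6/20.7) · sin77.6°·cos32.8° / [1 − cos44.8°]
    = 6.879 · 0.8210 / 0.2904 = 19.45 m
FS = H_c / H = 19.45 / 15.7 = 1.239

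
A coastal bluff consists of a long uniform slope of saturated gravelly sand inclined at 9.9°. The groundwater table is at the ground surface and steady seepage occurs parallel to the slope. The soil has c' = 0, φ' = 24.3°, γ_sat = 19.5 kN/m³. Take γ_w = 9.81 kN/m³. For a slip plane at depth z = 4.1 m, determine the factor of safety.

FS = 1.29

With seepage parallel to the slope and the water table at the surface, the effective normal stress on the slip plane uses the buoyant unit weight γ' = γ_sat − γ_w while the driving shear stress uses γ_sat:
FS = [c' + γ' z cos²β tanφ'] / [γ_sat z sinβ cosβ]
(For c' = 0 this reduces to FS = (γ'/γ_sat)·tanφ'/tanβ.)
γ' = 19.5 − 9.81 = 9.69 kN/m³
Numerator = 0.0 + 9.69·4.1·cos²9.9°·tan24.3° = 0.0 + 9.69·4.1·0.9704·0.4515 = 17.408 kPa
Denominator = 19.5·4.1·sin9.9°·cos9.9° = 19.5·4.1·0.1719·0.9851 = 13.541 kPa
FS = 17.408 / 13.541 = 1.286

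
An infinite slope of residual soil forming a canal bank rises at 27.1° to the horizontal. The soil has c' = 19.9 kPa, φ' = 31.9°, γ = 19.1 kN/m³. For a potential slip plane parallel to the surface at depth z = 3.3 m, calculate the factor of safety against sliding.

For an infinite slope with a slip plane parallel to the surface (no pore pressure): FS = [c' + γz cos²β tanφ'] / [γz sinβ cosβ].
γz = 19.1·3.3 = 63.03 kN/m²
Numerator = 19.9 + 63.03·cos²27.1°·tan31.9° = 19.9 + 63.03·0.7925·0.6224 = 50.991 kPa
Denominator = 63.03·sin27.1°·cos27.1° = 63.03·0.4555·0.8902 = 25.561 kPa
FS = 50.991 / 25.561 = 1.995

FS = 1.99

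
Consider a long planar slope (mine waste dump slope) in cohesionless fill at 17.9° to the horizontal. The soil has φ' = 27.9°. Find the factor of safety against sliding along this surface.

For a dry cohesionless infinite slope the factor of safety is FS = tanφ' / tanβ.
FS = tan27.9° / tan17.9° = 0.5295 / 0.3230 = 1.639

FS = 1.64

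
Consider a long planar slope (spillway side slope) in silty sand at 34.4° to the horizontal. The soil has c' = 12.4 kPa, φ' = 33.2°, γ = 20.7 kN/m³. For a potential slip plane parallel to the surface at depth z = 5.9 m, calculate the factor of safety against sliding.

FS = 1.17

For an infinite slope with a slip plane parallel to the surface (no pore pressure): FS = [c' + γz cos²β tanφ'] / [γz sinβ cosβ].
γz = 20.7·5.9 = 122.13 kN/m²
Numerator = 12.4 + 122.13·cos²34.4°·tan33.2° = 12.4 + 122.13·0.6808·0.6544 = 66.810 kPa
Denominator = 122.13·sin34.4°·cos34.4° = 122.13·0.5650·0.8251 = 56.932 kPa
FS = 66.810 / 56.932 = 1.174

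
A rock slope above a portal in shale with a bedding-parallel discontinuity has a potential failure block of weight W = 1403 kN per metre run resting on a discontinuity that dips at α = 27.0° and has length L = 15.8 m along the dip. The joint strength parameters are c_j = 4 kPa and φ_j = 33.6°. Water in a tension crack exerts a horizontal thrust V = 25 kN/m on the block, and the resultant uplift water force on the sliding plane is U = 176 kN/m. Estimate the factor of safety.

Resolving the block weight along and normal to the plane and applying the Mohr–Coulomb strength on the joint:
N' = W cosα − U − V sinα = 1403·cos27.0° − 176 − 25·sin27.0° = 1062.7 kN/m
Driving force T = W sinα + V cosα = 1403·sin27.0° + 25·cos27.0° = 659.2 kN/m
Resisting force R = c_j·L + N'·tanφ_j = 4·15.8 + 1062.7·tan33.6° = 63.2 + 706.1 = 769.3 kN/m
FS = R / T = 769.3 / 659.2 = 1.167

FS = 1.17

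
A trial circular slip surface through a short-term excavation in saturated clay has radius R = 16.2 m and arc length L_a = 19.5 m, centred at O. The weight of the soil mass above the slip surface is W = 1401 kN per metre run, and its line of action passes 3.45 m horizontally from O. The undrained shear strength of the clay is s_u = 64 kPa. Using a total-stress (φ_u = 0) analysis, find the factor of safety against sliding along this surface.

FS = 4.18

Taking moments about the centre O, the resisting moment is provided by the undrained shear strength acting along the arc:
M_R = s_u·L_a·R = 64·19.50·16.2 = 20217.6 kN·m/m
M_D = W·d = 1401·3.45 = 4833.4 kN·m/m
FS = M_R / M_D = 20217.6 / 4833.4 = 4.183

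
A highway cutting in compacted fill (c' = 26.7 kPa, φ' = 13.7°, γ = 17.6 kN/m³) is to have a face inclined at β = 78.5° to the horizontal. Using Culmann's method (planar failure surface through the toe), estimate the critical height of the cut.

Culmann's analysis gives the critical failure plane at α_cr = (β + φ')/2 = (78.5 + 13.7)/2 = 46.1°, and the critical height
H_c = (4c'/γ) · sinβ cosφ' / [1 − cos(β − φ')]
    = (4·26.7/17.6) · sin78.5°·cos13.7° / [1 − cos(64.8°)]
    = 6.068 · 0.9799·0.9715 / [1 − 0.4258]
    = 6.068 · 0.9520 / 0.5742
    = 10.06 m

H_c = 10.06 m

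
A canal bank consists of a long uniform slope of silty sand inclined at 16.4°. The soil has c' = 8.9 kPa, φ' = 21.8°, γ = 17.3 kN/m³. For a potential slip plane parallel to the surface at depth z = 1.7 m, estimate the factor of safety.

FS = 2.48

For an infinite slope with a slip plane parallel to the surface (no pore pressure): FS = [c' + γz cos²β tanφ'] / [γz sinβ cosβ].
γz = 17.3·1.7 = 29.41 kN/m²
Numerator = 8.9 + 29.41·cos²16.4°·tan21.8° = 8.9 + 29.41·0.9203·0.4000 = 19.725 kPa
Denominator = 29.41·sin16.4°·cos16.4° = 29.41·0.2823·0.9593 = 7.966 kPa
FS = 19.725 / 7.966 = 2.476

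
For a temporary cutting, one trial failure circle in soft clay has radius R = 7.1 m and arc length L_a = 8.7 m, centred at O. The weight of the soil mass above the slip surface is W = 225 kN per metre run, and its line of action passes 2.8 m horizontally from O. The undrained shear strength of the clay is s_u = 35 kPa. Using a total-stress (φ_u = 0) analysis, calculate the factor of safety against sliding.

FS = 3.43

Taking moments about the centre O, the resisting moment is provided by the undrained shear strength acting along the arc:
M_R = s_u·L_a·R = 35·8.70·7.1 = 2161.9 kN·m/m
M_D = W·d = 225·2.8 = 630.0 kN·m/m
FS = M_R / M_D = 2161.9 / 630.0 = 3.432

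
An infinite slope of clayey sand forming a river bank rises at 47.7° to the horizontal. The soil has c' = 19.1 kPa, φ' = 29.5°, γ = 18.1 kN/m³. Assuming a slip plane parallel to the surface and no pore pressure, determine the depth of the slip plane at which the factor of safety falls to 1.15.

z = 3.34 m

Setting FS = 1.15 in FS = [c' + γz cos²β tanφ'] / [γz sinβ cosβ] and solving for z:
z = c' / [γ cosβ (FS·sinβ − cosβ·tanφ')]
  = 19.1 / [18.1·cos47.7°·(1.15·sin47.7° − cos47.7°·tan29.5°)]
  = 19.1 / [18.1·0.6730·(1.15·0.7396 − 0.6730·0.5658)]
  = 19.1 / 5.7229 = 3.337 m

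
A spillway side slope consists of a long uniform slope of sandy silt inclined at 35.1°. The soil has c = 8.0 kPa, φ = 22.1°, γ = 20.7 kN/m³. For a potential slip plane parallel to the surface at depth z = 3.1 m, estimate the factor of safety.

FS = 0.84

For an infinite slope with a slip plane parallel to the surface (no pore pressure): FS = [c + γz cos²β tanφ] / [γz sinβ cosβ].
γz = 20.7·3.1 = 64.17 kN/m²
Numerator = 8.0 + 64.17·cos²35.1°·tan22.1° = 8.0 + 64.17·0.6694·0.4061 = 25.442 kPa
Denominator = 64.17·sin35.1°·cos35.1° = 64.17·0.5750·0.8181 = 30.188 kPa
FS = 25.442 / 30.188 = 0.843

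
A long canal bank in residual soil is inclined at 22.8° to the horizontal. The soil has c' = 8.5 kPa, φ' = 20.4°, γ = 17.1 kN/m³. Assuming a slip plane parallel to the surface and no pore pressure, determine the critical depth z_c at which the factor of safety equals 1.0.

Setting FS = 1.00 in FS = [c' + γz cos²β tanφ'] / [γz sinβ cosβ] and solving for z:
z = c' / [γ cosβ (FS·sinβ − cosβ·tanφ')]
  = 8.5 / [17.1·cos22.8°·(1.00·sin22.8° − cos22.8°·tan20.4°)]
  = 8.5 / [17.1·0.9219·(1.00·0.3875 − 0.9219·0.3719)]
  = 8.5 / 0.7043 = 12.069 m

z_c = 12.07 m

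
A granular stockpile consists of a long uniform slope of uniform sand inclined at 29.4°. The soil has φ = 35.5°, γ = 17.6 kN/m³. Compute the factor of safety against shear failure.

For a dry cohesionless infinite slope the factor of safety is FS = tanφ / tanβ.
FS = tan35.5° / tan29.4° = 0.7133 / 0.5635 = 1.266

FS = 1.27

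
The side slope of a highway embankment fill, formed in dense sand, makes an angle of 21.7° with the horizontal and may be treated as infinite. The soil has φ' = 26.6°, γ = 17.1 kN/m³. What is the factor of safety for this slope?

For a dry cohesionless infinite slope the factor of safety is FS = tanφ' / tanβ.
FS = tan26.6° / tan21.7° = 0.5008 / 0.3979 = 1.258

FS = 1.26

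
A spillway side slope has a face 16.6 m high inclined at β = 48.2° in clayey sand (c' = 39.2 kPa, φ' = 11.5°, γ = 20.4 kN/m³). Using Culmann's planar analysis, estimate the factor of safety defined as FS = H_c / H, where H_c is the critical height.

H_c = (4c'/γ) · sinβ cosφ' / [1 − cos(β − φ')]
    = (4·39.2/20.4) · sin48.2°·cos11.5° / [1 − cos36.7°]
    = 7.686 · 0.7305 / 0.1982 = 28.33 m
FS = H_c / H = 28.33 / 16.6 = 1.706

FS = 1.71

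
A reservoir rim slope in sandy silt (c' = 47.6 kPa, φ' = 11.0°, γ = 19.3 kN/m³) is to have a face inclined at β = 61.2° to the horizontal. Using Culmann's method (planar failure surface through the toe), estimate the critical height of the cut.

Culmann's analysis gives the critical failure plane at α_cr = (β + φ')/2 = (61.2 + 11.0)/2 = 36.1°, and the critical height
H_c = (4c'/γ) · sinβ cosφ' / [1 − cos(β − φ')]
    = (4·47.6/19.3) · sin61.2°·cos11.0° / [1 − cos(50.2°)]
    = 9.865 · 0.8763·0.9816 / [1 − 0.6401]
    = 9.865 · 0.8602 / 0.3599
    = 23.58 m

H_c = 23.58 m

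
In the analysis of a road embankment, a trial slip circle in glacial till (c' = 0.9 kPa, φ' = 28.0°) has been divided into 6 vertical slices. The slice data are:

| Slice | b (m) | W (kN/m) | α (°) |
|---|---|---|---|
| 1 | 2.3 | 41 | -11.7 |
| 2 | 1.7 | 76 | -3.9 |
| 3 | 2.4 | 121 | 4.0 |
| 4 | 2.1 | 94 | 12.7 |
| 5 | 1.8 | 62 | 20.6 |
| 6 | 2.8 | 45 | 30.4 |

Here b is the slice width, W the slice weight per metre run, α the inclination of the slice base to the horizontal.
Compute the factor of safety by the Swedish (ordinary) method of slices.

FS = 3.96

Ordinary method of slices: FS = Σ[c'·Δl_i + (W_i cosα_i)·tanφ'] / Σ W_i sinα_i, with Δl_i = b_i / cosα_i.
Slice 1: Δl = 2.3/cos(-11.7°) = 2.349 m; N'_1 = 41·cos(-11.7°) = 40.1; c'Δl = 2.11; W sinα = -8.3
Slice 2: Δl = 1.7/cos(-3.9°) = 1.704 m; N'_2 = 76·cos(-3.9°) = 75.8; c'Δl = 1.53; W sinα = -5.2
Slice 3: Δl = 2.4/cos4.0° = 2.406 m; N'_3 = 121·cos4.0° = 120.7; c'Δl = 2.17; W sinα = 8.4
Slice 4: Δl = 2.1/cos12.7° = 2.153 m; N'_4 = 94·cos12.7° = 91.7; c'Δl = 1.94; W sinα = 20.7
Slice 5: Δl = 1.8/cos20.6° = 1.923 m; N'_5 = 62·cos20.6° = 58.0; c'Δl = 1.73; W sinα = 21.8
Slice 6: Δl = 2.8/cos30.4° = 3.246 m; N'_6 = 45·cos30.4° = 38.8; c'Δl = 2.92; W sinα = 22.8
Σc'Δl = 12.4 kN/m; ΣN' = 425.2 kN/m; ΣW sinα = 60.2 kN/m
Resisting = 12.4 + 425.2·tan28.0° = 12.4 + 226.1 = 238.5 kN/m
FS = 238.5 / 60.2 = 3.961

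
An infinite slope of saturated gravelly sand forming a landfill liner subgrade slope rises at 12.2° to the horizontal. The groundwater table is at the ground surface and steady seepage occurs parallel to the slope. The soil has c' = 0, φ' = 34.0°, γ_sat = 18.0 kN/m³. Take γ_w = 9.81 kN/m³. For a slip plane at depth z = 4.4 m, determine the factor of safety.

With seepage parallel to the slope and the water table at the surface, the effective normal stress on the slip plane uses the buoyant unit weight γ' = γ_sat − γ_w while the driving shear stress uses γ_sat:
FS = [c' + γ' z cos²β tanφ'] / [γ_sat z sinβ cosβ]
(For c' = 0 this reduces to FS = (γ'/γ_sat)·tanφ'/tanβ.)
γ' = 18.0 − 9.81 = 8.19 kN/m³
Numerator = 0.0 + 8.19·4.4·cos²12.2°·tan34.0° = 0.0 + 8.19·4.4·0.9553·0.6745 = 23.221 kPa
Denominator = 18.0·4.4·sin12.2°·cos12.2° = 18.0·4.4·0.2113·0.9774 = 16.359 kPa
FS = 23.221 / 16.359 = 1.419

FS = 1.42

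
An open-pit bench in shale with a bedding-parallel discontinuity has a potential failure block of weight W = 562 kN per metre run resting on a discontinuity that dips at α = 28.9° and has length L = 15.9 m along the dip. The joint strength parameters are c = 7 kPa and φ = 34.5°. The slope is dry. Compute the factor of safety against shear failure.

FS = 1.65

Resolving the block weight along and normal to the plane and applying the Mohr–Coulomb strength on the joint:
N' = W cosα = 562·cos28.9° = 492.0 kN/m
Driving force T = W sinα = 562·sin28.9° = 271.6 kN/m
Resisting force R = c·L + N'·tanφ = 7·15.9 + 492.0·tan34.5° = 111.3 + 338.1 = 449.4 kN/m
FS = R / T = 449.4 / 271.6 = 1.655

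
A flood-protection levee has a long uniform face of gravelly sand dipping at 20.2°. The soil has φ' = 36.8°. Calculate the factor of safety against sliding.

For a dry cohesionless infinite slope the factor of safety is FS = tanφ' / tanβ.
FS = tan36.8° / tan20.2° = 0.7481 / 0.3679 = 2.033

FS = 2.03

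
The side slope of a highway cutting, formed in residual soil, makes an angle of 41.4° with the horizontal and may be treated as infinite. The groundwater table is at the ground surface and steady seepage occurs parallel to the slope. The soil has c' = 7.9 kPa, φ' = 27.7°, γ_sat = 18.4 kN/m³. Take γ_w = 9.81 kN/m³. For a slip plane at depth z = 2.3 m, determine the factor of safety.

FS = 0.65

With seepage parallel to the slope and the water table at the surface, the effective normal stress on the slip plane uses the buoyant unit weight γ' = γ_sat − γ_w while the driving shear stress uses γ_sat:
FS = [c' + γ' z cos²β tanφ'] / [γ_sat z sinβ cosβ]
γ' = 18.4 − 9.81 = 8.59 kN/m³
Numerator = 7.9 + 8.59·2.3·cos²41.4°·tan27.7° = 7.9 + 8.59·2.3·0.5627·0.5250 = 13.736 kPa
Denominator = 18.4·2.3·sin41.4°·cos41.4° = 18.4·2.3·0.6613·0.7501 = 20.993 kPa
FS = 13.736 / 20.993 = 0.654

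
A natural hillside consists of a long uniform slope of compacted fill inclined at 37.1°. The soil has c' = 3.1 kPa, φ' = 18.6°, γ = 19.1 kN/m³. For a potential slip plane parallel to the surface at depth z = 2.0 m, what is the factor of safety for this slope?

For an infinite slope with a slip plane parallel to the surface (no pore pressure): FS = [c' + γz cos²β tanφ'] / [γz sinβ cosβ].
γz = 19.1·2.0 = 38.20 kN/m²
Numerator = 3.1 + 38.20·cos²37.1°·tan18.6° = 3.1 + 38.20·0.6361·0.3365 = 11.278 kPa
Denominator = 38.20·sin37.1°·cos37.1° = 38.20·0.6032·0.7976 = 18.378 kPa
FS = 11.278 / 18.378 = 0.614

FS = 0.61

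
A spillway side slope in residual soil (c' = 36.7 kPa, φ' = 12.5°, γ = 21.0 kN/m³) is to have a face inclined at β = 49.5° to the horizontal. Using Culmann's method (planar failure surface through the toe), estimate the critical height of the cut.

Culmann's analysis gives the critical failure plane at α_cr = (β + φ')/2 = (49.5 + 12.5)/2 = 31.0°, and the critical height
H_c = (4c'/γ) · sinβ cosφ' / [1 − cos(β − φ')]
    = (4·36.7/21.0) · sin49.5°·cos12.5° / [1 − cos(37.0°)]
    = 6.990 · 0.7604·0.9763 / [1 − 0.7986]
    = 6.990 · 0.7424 / 0.2014
    = 25.77 m

H_c = 25.77 m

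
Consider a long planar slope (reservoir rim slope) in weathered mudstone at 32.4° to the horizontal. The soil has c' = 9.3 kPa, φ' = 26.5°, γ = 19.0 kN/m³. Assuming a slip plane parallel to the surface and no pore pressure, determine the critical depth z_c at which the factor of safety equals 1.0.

z_c = 5.05 m

Setting FS = 1.00 in FS = [c' + γz cos²β tanφ'] / [γz sinβ cosβ] and solving for z:
z = c' / [γ cosβ (FS·sinβ − cosβ·tanφ')]
  = 9.3 / [19.0·cos32.4°·(1.00·sin32.4° − cos32.4°·tan26.5°)]
  = 9.3 / [19.0·0.8443·(1.00·0.5358 − 0.8443·0.4986)]
  = 9.3 / 1.8426 = 5.047 m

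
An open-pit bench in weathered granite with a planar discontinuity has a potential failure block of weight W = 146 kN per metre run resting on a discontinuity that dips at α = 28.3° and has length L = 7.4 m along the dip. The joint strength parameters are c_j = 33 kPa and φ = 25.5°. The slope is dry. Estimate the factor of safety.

Resolving the block weight along and normal to the plane and applying the Mohr–Coulomb strength on the joint:
N' = W cosα = 146·cos28.3° = 128.5 kN/m
Driving force T = W sinα = 146·sin28.3° = 69.2 kN/m
Resisting force R = c_j·L + N'·tanφ = 33·7.4 + 128.5·tan25.5° = 244.2 + 61.3 = 305.5 kN/m
FS = R / T = 305.5 / 69.2 = 4.414

FS = 4.41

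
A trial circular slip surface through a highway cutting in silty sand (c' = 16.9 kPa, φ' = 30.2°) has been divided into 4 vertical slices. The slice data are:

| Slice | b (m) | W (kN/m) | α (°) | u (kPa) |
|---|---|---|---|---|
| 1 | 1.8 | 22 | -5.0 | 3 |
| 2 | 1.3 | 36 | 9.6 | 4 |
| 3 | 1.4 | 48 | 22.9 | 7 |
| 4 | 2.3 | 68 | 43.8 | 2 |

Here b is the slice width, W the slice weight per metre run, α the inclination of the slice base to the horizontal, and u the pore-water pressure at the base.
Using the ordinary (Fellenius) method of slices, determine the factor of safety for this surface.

Ordinary method of slices: FS = Σ[c'·Δl_i + (W_i cosα_i − u_i·Δl_i)·tanφ'] / Σ W_i sinα_i, with Δl_i = b_i / cosα_i.
Slice 1: Δl = 1.8/cos(-5.0°) = 1.807 m; N'_1 = 22·cos(-5.0°) − 3·1.807 = 16.5; c'Δl = 30.54; W sinα = -1.9
Slice 2: Δl = 1.3/cos9.6° = 1.318 m; N'_2 = 36·cos9.6° − 4·1.318 = 30.2; c'Δl = 22.28; W sinα = 6.0
Slice 3: Δl = 1.4/cos22.9° = 1.520 m; N'_3 = 48·cos22.9° − 7·1.520 = 33.6; c'Δl = 25.68; W sinα = 18.7
Slice 4: Δl = 2.3/cos43.8° = 3.187 m; N'_4 = 68·cos43.8° − 2·3.187 = 42.7; c'Δl = 53.85; W sinα = 47.1
Σc'Δl = 132.4 kN/m; ΣN' = 123.0 kN/m; ΣW sinα = 69.8 kN/m
Resisting = 132.4 + 123.0·tan30.2° = 132.4 + 71.6 = 203.9 kN/m
FS = 203.9 / 69.8 = 2.921

FS = 2.92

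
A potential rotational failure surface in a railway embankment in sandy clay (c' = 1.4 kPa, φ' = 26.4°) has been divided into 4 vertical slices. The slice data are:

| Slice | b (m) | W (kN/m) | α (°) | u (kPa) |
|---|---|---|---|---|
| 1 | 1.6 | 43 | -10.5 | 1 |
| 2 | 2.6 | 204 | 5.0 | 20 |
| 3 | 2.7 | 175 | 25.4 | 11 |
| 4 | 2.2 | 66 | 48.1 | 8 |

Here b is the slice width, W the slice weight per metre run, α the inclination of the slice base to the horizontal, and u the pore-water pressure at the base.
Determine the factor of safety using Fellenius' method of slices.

Ordinary method of slices: FS = Σ[c'·Δl_i + (W_i cosα_i − u_i·Δl_i)·tanφ'] / Σ W_i sinα_i, with Δl_i = b_i / cosα_i.
Slice 1: Δl = 1.6/cos(-10.5°) = 1.627 m; N'_1 = 43·cos(-10.5°) − 1·1.627 = 40.7; c'Δl = 2.28; W sinα = -7.8
Slice 2: Δl = 2.6/cos5.0° = 2.610 m; N'_2 = 204·cos5.0° − 20·2.610 = 151.0; c'Δl = 3.65; W sinα = 17.8
Slice 3: Δl = 2.7/cos25.4° = 2.989 m; N'_3 = 175·cos25.4° − 11·2.989 = 125.2; c'Δl = 4.18; W sinα = 75.1
Slice 4: Δl = 2.2/cos48.1° = 3.294 m; N'_4 = 66·cos48.1° − 8·3.294 = 17.7; c'Δl = 4.61; W sinα = 49.1
Σc'Δl = 14.7 kN/m; ΣN' = 334.6 kN/m; ΣW sinα = 134.1 kN/m
Resisting = 14.7 + 334.6·tan26.4° = 14.7 + 166.1 = 180.8 kN/m
FS = 180.8 / 134.1 = 1.348

FS = 1.35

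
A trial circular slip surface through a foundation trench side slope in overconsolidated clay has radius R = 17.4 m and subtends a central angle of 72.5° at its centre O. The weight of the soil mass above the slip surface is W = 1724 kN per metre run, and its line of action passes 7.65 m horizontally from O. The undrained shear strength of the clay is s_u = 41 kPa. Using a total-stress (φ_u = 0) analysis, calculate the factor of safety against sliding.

Taking moments about the centre O, the resisting moment is provided by the undrained shear strength acting along the arc:
Arc length L_a = R·θ = 17.4·(72.5°·π/180) = 17.4·1.2654 = 22.02 m
M_R = s_u·L_a·R = 41·22.02·17.4 = 15707.2 kN·m/m
M_D = W·d = 1724·7.65 = 13188.6 kN·m/m
FS = M_R / M_D = 15707.2 / 13188.6 = 1.191

FS = 1.19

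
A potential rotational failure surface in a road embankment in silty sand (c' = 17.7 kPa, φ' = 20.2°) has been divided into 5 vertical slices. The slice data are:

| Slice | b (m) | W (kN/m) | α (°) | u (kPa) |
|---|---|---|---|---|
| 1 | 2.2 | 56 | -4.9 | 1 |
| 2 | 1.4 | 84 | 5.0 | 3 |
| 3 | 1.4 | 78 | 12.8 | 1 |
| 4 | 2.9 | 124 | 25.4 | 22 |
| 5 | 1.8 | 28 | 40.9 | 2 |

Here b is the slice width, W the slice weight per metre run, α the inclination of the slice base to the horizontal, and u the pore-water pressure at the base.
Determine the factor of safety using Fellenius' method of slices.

FS = 3.13

Ordinary method of slices: FS = Σ[c'·Δl_i + (W_i cosα_i − u_i·Δl_i)·tanφ'] / Σ W_i sinα_i, with Δl_i = b_i / cosα_i.
Slice 1: Δl = 2.2/cos(-4.9°) = 2.208 m; N'_1 = 56·cos(-4.9°) − 1·2.208 = 53.6; c'Δl = 39.08; W sinα = -4.8
Slice 2: Δl = 1.4/cos5.0° = 1.405 m; N'_2 = 84·cos5.0° − 3·1.405 = 79.5; c'Δl = 24.87; W sinα = 7.3
Slice 3: Δl = 1.4/cos12.8° = 1.436 m; N'_3 = 78·cos12.8° − 1·1.436 = 74.6; c'Δl = 25.41; W sinα = 17.3
Slice 4: Δl = 2.9/cos25.4° = 3.210 m; N'_4 = 124·cos25.4° − 22·3.210 = 41.4; c'Δl = 56.82; W sinα = 53.2
Slice 5: Δl = 1.8/cos40.9° = 2.381 m; N'_5 = 28·cos40.9° − 2·2.381 = 16.4; c'Δl = 42.15; W sinα = 18.3
Σc'Δl = 188.3 kN/m; ΣN' = 265.5 kN/m; ΣW sinα = 91.3 kN/m
Resisting = 188.3 + 265.5·tan20.2° = 188.3 + 97.7 = 286.0 kN/m
FS = 286.0 / 91.3 = 3.131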